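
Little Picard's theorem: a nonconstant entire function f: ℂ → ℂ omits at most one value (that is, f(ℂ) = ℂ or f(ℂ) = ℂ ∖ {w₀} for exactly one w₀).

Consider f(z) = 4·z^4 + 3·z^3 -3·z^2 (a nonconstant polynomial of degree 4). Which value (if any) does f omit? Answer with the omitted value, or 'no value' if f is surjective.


Little Picard bounds the complement of f(ℂ) to at most one point.
For every w ∈ ℂ, the equation p(z) − w = 0 is a nonconstant polynomial in z and hence has at least one root by the fundamental theorem of algebra. So p is surjective onto ℂ, omitting no value.

Omitted value: no value.


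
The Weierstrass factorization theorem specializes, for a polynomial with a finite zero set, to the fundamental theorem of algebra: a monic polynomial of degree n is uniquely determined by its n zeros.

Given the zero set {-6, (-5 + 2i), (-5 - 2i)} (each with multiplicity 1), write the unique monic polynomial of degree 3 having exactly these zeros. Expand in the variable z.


The polynomial is p(z) = ∏_{α ∈ S} (z − α), where S = {-6, (-5 + 2i), (-5 - 2i)}.
Expanding the product yields: p(z) = z^3 + 16·z^2 + 89·z + 174.
Note conjugate pairs combine to real quadratics: (z − (-5+2i))(z − (-5−2i)) = z² + 10z + 29.
The resulting polynomial has degree 3 and real coefficients as required.

p(z) = z^3 + 16·z^2 + 89·z + 174.


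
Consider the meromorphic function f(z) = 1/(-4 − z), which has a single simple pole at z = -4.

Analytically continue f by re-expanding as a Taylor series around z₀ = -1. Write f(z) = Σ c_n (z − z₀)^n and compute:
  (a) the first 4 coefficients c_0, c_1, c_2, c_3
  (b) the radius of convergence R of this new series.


Let w = z − z₀, so z = z₀ + w.
Then -4 − z = -4 − (z₀ + w) = (-4 − z₀) − w = -3 − w.
f(z) = 1/(-3 − w) = (1/(-3)) · 1/(1 − w/(-3)) = Σ_{n≥0} w^n / (-3)^(n+1).
So c_n = 1/(-3)^(n+1):
  c_0 = 1/(-3)^1 = -1/3.
  c_1 = 1/(-3)^2 = 1/9.
  c_2 = 1/(-3)^3 = -1/27.
  c_3 = 1/(-3)^4 = 1/81.
The series is valid for |w/d| < 1, i.e. |z − z₀| < |d|.
Radius of convergence: R = |-4 − z₀| = |-3| = 3 (distance from z₀ to the singularity z = -4).

c_0 = -1/3, c_1 = 1/9, c_2 = -1/27, c_3 = 1/81; R = 3.


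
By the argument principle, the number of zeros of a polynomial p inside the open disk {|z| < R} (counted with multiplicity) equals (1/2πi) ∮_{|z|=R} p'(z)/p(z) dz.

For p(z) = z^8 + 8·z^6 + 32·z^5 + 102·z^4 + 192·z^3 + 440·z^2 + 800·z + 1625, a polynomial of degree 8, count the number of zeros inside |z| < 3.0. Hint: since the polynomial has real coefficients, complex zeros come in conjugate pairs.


The zeros of p are: (-1 + 2i), (-1 - 2i), (2 + 3i), (2 - 3i), (1 + 2i), (1 - 2i), (-2 + 1i), (-2 - 1i).
Their magnitudes are: 2.236, 2.236, 3.606, 3.606, 2.236, 2.236, 2.236, 2.236.
Zeros with |z| < R = 3.0: (-1 + 2i), (-1 - 2i), (1 + 2i), (1 - 2i), (-2 + 1i), (-2 - 1i).
Count = 6.
By the argument principle, (1/2πi) ∮_{|z|=R} p'(z)/p(z) dz equals exactly this count.

Number of zeros inside |z| < 3.0: 6.


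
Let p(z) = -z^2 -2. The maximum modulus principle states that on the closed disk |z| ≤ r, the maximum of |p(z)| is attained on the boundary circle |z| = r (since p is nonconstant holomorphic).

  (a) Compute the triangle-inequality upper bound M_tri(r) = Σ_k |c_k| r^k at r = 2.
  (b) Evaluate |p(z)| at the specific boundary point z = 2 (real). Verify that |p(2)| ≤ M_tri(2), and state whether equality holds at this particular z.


Coefficients: c_0 = -2, c_1 = 0, c_2 = -1. Radius r = 2.
Part (a). Triangle bound: M_tri(r) = Σ_k |c_k| r^k
  = |-2|·2^0 + |0|·2^1 + |-1|·2^2
  = 2 + 0 + 4 = 6.
This bounds M(r) := max_{|z|=r} |p(z)| from above; equality holds iff all terms c_k z^k can be made to align in phase at a single z on |z|=r.
Part (b). At z = 2 (real, on the circle |z| = r):
  p(2) = (-2)·2^0 + (0)·2^1 + (-1)·2^2 = -6.
  |p(2)| = 6.
Since all nonzero coefficients share the same sign, |p(2)| = 6 = M_tri(2); the triangle bound is attained at z = 2, so in fact M(r) = 6.

M_tri(2) = 6; |p(2)| = 6; equality at z=2: yes.


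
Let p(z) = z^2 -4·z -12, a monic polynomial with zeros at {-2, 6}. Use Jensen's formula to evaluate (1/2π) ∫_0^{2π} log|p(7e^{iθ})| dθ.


Zeros: -2, 6; r = 7.
Inside |z| < r: -2, 6. Outside (|z| ≥ r): ∅.
p(0) = -12, so log|p(0)| = log(12) = 2.4849.
Apply Jensen: I(r) = log|p(0)| + Σ_k log(r/|z_k|), summed over zeros inside |z| < r.
  log(r/|z_k|) for z_k = -2: log(7/2) = 1.2528
  log(r/|z_k|) for z_k = 6: log(7/6) = 0.1542
Sum over inside zeros: 1.4069.
I(r) = log|p(0)| + (inside sum) = 2.4849 + 1.4069 = 3.8918.
Closed form (all zeros inside, monic): I(r) = n·log(r) = 2·log(7) = 3.8918. ✓

I(r) ≈ 3.8918.


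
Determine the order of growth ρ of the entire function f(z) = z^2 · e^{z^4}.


M(r) = max_{|z|=r} |1|·|z|^2·|e^{z^4}| = 1·r^2 · e^{1r^4} (the factors attain their maxima compatibly on |z|=r). Then log M(r) = log 1 + 2·log r + 1r^4, dominated by the last term, so log log M(r) ~ 4·log r. The polynomial factor 1z^2 contributes only a log r term and does not affect the order. ρ = 4.
Therefore ρ = 4.

Order ρ = 4.


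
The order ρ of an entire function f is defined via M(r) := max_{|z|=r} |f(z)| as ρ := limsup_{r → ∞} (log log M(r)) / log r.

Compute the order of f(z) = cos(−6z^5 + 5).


Write cos(w) = (e^{iw} ± e^{−iw})/(2 or 2i), so |cos(w)| ≤ e^{|w|}. With w = −6z^5 + 5, |w| ≤ 6r^5 + 5 on |z|=r, giving M(r) ≤ e^{6r^5 + 5} and ρ ≤ 5. For the lower bound, choose z on |z|=r with -6z^5 purely imaginary of modulus 6r^5; then |cos(−6z^5 + 5)| grows like e^{6r^5}/2, so ρ ≥ 5. Hence ρ = 5.
Therefore ρ = 5.

Order ρ = 5.


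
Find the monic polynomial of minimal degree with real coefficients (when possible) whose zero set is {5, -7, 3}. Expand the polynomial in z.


The polynomial is p(z) = ∏_{α ∈ S} (z − α), where S = {5, -7, 3}.
Expanding the product yields: p(z) = z^3 -z^2 -41·z + 105.
The resulting polynomial has degree 3 and real coefficients as required.

p(z) = z^3 -z^2 -41·z + 105.


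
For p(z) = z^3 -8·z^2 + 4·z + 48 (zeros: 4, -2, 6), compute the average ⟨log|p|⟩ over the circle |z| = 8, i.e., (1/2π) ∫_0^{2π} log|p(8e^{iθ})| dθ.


Zeros: -2, 4, 6; r = 8.
Inside |z| < r: -2, 4, 6. Outside (|z| ≥ r): ∅.
p(0) = 48, so log|p(0)| = log(48) = 3.8712.
Apply Jensen: I(r) = log|p(0)| + Σ_k log(r/|z_k|), summed over zeros inside |z| < r.
  log(r/|z_k|) for z_k = 4: log(8/4) = 0.6931
  log(r/|z_k|) for z_k = -2: log(8/2) = 1.3863
  log(r/|z_k|) for z_k = 6: log(8/6) = 0.2877
Sum over inside zeros: 2.3671.
I(r) = log|p(0)| + (inside sum) = 3.8712 + 2.3671 = 6.2383.
Closed form (all zeros inside, monic): I(r) = n·log(r) = 3·log(8) = 6.2383. ✓

I(r) ≈ 6.2383.


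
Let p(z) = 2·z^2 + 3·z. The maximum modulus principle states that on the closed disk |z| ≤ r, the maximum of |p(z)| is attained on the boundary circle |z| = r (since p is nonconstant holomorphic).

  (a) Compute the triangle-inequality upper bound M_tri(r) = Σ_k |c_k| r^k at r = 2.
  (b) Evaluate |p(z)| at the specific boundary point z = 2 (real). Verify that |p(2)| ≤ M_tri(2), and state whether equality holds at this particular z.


Coefficients: c_0 = 0, c_1 = 3, c_2 = 2. Radius r = 2.
Part (a). Triangle bound: M_tri(r) = Σ_k |c_k| r^k
  = |0|·2^0 + |3|·2^1 + |2|·2^2
  = 0 + 6 + 8 = 14.
This bounds M(r) := max_{|z|=r} |p(z)| from above; equality holds iff all terms c_k z^k can be made to align in phase at a single z on |z|=r.
Part (b). At z = 2 (real, on the circle |z| = r):
  p(2) = (0)·2^0 + (3)·2^1 + (2)·2^2 = 14.
  |p(2)| = 14.
Since all nonzero coefficients share the same sign, |p(2)| = 14 = M_tri(2); the triangle bound is attained at z = 2, so in fact M(r) = 14.

M_tri(2) = 14; |p(2)| = 14; equality at z=2: yes.


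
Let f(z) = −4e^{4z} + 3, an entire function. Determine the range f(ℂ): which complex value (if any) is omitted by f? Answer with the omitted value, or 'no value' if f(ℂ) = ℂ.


Little Picard bounds the complement of f(ℂ) to at most one point.
e^{4z} is never zero on ℂ, so -4·e^{4z} takes every value in ℂ ∖ {0}. Adding 3 shifts the range to ℂ ∖ {3}. Thus f omits exactly the value 3.

Omitted value: 3.


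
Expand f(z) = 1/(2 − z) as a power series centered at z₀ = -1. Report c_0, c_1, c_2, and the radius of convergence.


Let w = z − z₀, so z = z₀ + w.
Then 2 − z = 2 − (z₀ + w) = (2 − z₀) − w = 3 − w.
f(z) = 1/(3 − w) = (1/(3)) · 1/(1 − w/(3)) = Σ_{n≥0} w^n / (3)^(n+1).
So c_n = 1/(3)^(n+1):
  c_0 = 1/(3)^1 = 1/3.
  c_1 = 1/(3)^2 = 1/9.
  c_2 = 1/(3)^3 = 1/27.
The series is valid for |w/d| < 1, i.e. |z − z₀| < |d|.
Radius of convergence: R = |2 − z₀| = |3| = 3 (distance from z₀ to the singularity z = 2).

c_0 = 1/3, c_1 = 1/9, c_2 = 1/27; R = 3.


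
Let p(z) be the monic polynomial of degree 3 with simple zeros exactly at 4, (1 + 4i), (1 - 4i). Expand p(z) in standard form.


The polynomial is p(z) = ∏_{α ∈ S} (z − α), where S = {4, (1 + 4i), (1 - 4i)}.
Expanding the product yields: p(z) = z^3 -6·z^2 + 25·z -68.
Note conjugate pairs combine to real quadratics: (z − (1+4i))(z − (1−4i)) = z² − 2z + 17.
The resulting polynomial has degree 3 and real coefficients as required.

p(z) = z^3 -6·z^2 + 25·z -68.


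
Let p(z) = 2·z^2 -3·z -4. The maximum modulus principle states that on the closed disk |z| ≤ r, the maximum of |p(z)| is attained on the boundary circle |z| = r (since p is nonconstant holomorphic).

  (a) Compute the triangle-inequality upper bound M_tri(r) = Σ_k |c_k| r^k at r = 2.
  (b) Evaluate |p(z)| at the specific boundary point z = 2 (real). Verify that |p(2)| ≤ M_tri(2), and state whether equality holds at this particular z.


Coefficients: c_0 = -4, c_1 = -3, c_2 = 2. Radius r = 2.
Part (a). Triangle bound: M_tri(r) = Σ_k |c_k| r^k
  = |-4|·2^0 + |-3|·2^1 + |2|·2^2
  = 4 + 6 + 8 = 18.
This bounds M(r) := max_{|z|=r} |p(z)| from above; equality holds iff all terms c_k z^k can be made to align in phase at a single z on |z|=r.
Part (b). At z = 2 (real, on the circle |z| = r):
  p(2) = (-4)·2^0 + (-3)·2^1 + (2)·2^2 = -2.
  |p(2)| = 2.
Check: |p(2)| = 2 ≤ 18 = M_tri(2). ✓ Equality does not hold at z = 2 (the coefficients have mixed signs, so the terms do not all align in phase there).

M_tri(2) = 18; |p(2)| = 2; equality at z=2: no.


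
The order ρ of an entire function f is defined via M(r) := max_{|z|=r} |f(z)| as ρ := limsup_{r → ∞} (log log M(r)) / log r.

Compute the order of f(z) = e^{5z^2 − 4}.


|e^{5z^2 − 4}| = e^{Re(5·z^2) + -4} ≤ e^{5|z|^2 + -4} = e^{5r^2 + -4} on |z| = r, so ρ ≤ 2. Choosing z on |z|=r so that 5·z^2 is real positive (always possible by picking arg z appropriately) gives |f(z)| = e^{5r^2 + -4}, matching the bound. The additive constant -4 does not affect log log M(r) ~ 2·log r. Hence ρ = 2.
Therefore ρ = 2.

Order ρ = 2.


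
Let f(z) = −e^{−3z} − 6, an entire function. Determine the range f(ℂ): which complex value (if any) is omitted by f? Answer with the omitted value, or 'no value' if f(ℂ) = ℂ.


Little Picard bounds the complement of f(ℂ) to at most one point.
e^{−3z} is never zero on ℂ, so -1·e^{−3z} takes every value in ℂ ∖ {0}. Adding -6 shifts the range to ℂ ∖ {-6}. Thus f omits exactly the value -6.

Omitted value: -6.


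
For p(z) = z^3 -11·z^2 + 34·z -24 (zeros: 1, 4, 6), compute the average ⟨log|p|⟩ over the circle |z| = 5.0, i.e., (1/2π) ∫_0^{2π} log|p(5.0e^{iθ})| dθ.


Zeros: 1, 4, 6; r = 5.0.
Inside |z| < r: 1, 4. Outside (|z| ≥ r): 6.
p(0) = -24, so log|p(0)| = log(24) = 3.1781.
Apply Jensen: I(r) = log|p(0)| + Σ_k log(r/|z_k|), summed over zeros inside |z| < r.
  log(r/|z_k|) for z_k = 1: log(5.0/1) = 1.6094
  log(r/|z_k|) for z_k = 4: log(5.0/4) = 0.2231
  Outside zeros (6) contribute nothing to the Jensen sum.
Sum over inside zeros: 1.8326.
I(r) = log|p(0)| + (inside sum) = 3.1781 + 1.8326 = 5.0106.
Note: since some zeros are outside |z| ≤ r, the simplified n·log(r) form does NOT apply — only the inside zeros contribute.

I(r) ≈ 5.0106.


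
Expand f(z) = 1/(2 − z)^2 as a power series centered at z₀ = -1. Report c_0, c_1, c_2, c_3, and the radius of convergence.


Let w = z − z₀, so z = z₀ + w.
Then 2 − z = 2 − (z₀ + w) = (2 − z₀) − w = 3 − w.
f(z) = 1/(3 − w)^2 = (1/(3)^2) · (1 − w/(3))^{−2}.
By the binomial series (1−u)^{−2} = Σ_{n≥0} C(n+1, 1) u^n for |u|<1, with u = w/(3):
  c_n = C(n+1, 1) / (3)^(n+2).
  c_0 = 1/(3)^2 = 1/9.
  c_1 = 2/(3)^3 = 2/27.
  c_2 = 3/(3)^4 = 1/27.
  c_3 = 4/(3)^5 = 4/243.
The series is valid for |w/d| < 1, i.e. |z − z₀| < |d|.
Radius of convergence: R = |2 − z₀| = |3| = 3 (distance from z₀ to the singularity z = 2).

c_0 = 1/9, c_1 = 2/27, c_2 = 1/27, c_3 = 4/243; R = 3.


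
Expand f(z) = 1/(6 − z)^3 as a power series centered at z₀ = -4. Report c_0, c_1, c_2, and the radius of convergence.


Let w = z − z₀, so z = z₀ + w.
Then 6 − z = 6 − (z₀ + w) = (6 − z₀) − w = 10 − w.
f(z) = 1/(10 − w)^3 = (1/(10)^3) · (1 − w/(10))^{−3}.
By the binomial series (1−u)^{−3} = Σ_{n≥0} C(n+2, 2) u^n for |u|<1, with u = w/(10):
  c_n = C(n+2, 2) / (10)^(n+3).
  c_0 = 1/(10)^3 = 1/1000.
  c_1 = 3/(10)^4 = 3/10000.
  c_2 = 6/(10)^5 = 3/50000.
The series is valid for |w/d| < 1, i.e. |z − z₀| < |d|.
Radius of convergence: R = |6 − z₀| = |10| = 10 (distance from z₀ to the singularity z = 6).

c_0 = 1/1000, c_1 = 3/10000, c_2 = 3/50000; R = 10.


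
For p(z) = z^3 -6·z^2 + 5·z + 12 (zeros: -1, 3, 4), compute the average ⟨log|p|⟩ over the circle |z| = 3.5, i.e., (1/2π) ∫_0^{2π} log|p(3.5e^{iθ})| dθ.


Zeros: -1, 3, 4; r = 3.5.
Inside |z| < r: -1, 3. Outside (|z| ≥ r): 4.
p(0) = 12, so log|p(0)| = log(12) = 2.4849.
Apply Jensen: I(r) = log|p(0)| + Σ_k log(r/|z_k|), summed over zeros inside |z| < r.
  log(r/|z_k|) for z_k = -1: log(3.5/1) = 1.2528
  log(r/|z_k|) for z_k = 3: log(3.5/3) = 0.1542
  Outside zeros (4) contribute nothing to the Jensen sum.
Sum over inside zeros: 1.4069.
I(r) = log|p(0)| + (inside sum) = 2.4849 + 1.4069 = 3.8918.
Note: since some zeros are outside |z| ≤ r, the simplified n·log(r) form does NOT apply — only the inside zeros contribute.

I(r) ≈ 3.8918.


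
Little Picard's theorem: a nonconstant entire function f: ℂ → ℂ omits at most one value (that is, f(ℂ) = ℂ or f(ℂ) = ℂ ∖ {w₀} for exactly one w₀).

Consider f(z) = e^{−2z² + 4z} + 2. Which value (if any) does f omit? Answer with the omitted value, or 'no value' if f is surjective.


Little Picard bounds the complement of f(ℂ) to at most one point.
The exponent g(z) = −2z² + 4z is a nonconstant polynomial, hence surjective onto ℂ. So e^{g(z)} takes every value in {e^w : w ∈ ℂ} = ℂ ∖ {0}. Adding 2 shifts the range to ℂ ∖ {2}. f omits exactly 2.

Omitted value: 2.


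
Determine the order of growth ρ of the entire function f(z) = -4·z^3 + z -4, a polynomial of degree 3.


|f(z)| ≤ Σ|c_k|·r^k = O(r^3) as r → ∞. Polynomial growth is O(e^{r^ε}) for every ε > 0 (since r^3/e^{r^ε} → 0), so ρ ≤ ε for all ε > 0, i.e. ρ = 0. Every nonconstant polynomial has order 0.
Therefore ρ = 0.

Order ρ = 0.


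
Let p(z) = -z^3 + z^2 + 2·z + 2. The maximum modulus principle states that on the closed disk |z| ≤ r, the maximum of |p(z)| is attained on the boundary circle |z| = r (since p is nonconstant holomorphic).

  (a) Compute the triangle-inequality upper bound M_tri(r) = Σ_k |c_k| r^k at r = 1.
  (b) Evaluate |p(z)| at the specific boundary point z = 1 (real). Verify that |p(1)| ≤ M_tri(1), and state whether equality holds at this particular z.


Coefficients: c_0 = 2, c_1 = 2, c_2 = 1, c_3 = -1. Radius r = 1.
Part (a). Triangle bound: M_tri(r) = Σ_k |c_k| r^k
  = |2|·1^0 + |2|·1^1 + |1|·1^2 + |-1|·1^3
  = 2 + 2 + 1 + 1 = 6.
This bounds M(r) := max_{|z|=r} |p(z)| from above; equality holds iff all terms c_k z^k can be made to align in phase at a single z on |z|=r.
Part (b). At z = 1 (real, on the circle |z| = r):
  p(1) = (2)·1^0 + (2)·1^1 + (1)·1^2 + (-1)·1^3 = 4.
  |p(1)| = 4.
Check: |p(1)| = 4 ≤ 6 = M_tri(1). ✓ Equality does not hold at z = 1 (the coefficients have mixed signs, so the terms do not all align in phase there).

M_tri(1) = 6; |p(1)| = 4; equality at z=1: no.


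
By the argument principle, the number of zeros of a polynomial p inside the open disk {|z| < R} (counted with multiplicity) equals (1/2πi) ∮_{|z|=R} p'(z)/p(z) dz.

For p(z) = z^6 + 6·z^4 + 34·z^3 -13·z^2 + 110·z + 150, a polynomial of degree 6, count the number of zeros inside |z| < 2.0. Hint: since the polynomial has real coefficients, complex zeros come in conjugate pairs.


The zeros of p are: -3, -1, (1 + 2i), (1 - 2i), (1 + 3i), (1 - 3i).
Their magnitudes are: 3, 1, 2.236, 2.236, 3.162, 3.162.
Zeros with |z| < R = 2.0: -1.
Count = 1.
By the argument principle, (1/2πi) ∮_{|z|=R} p'(z)/p(z) dz equals exactly this count.

Number of zeros inside |z| < 2.0: 1.


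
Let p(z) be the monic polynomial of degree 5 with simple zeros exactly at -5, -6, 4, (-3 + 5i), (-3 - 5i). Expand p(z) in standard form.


The polynomial is p(z) = ∏_{α ∈ S} (z − α), where S = {-5, -6, 4, (-3 + 5i), (-3 - 5i)}.
Expanding the product yields: p(z) = z^5 + 13·z^4 + 62·z^3 + 34·z^2 -1196·z -4080.
Note conjugate pairs combine to real quadratics: (z − (-3+5i))(z − (-3−5i)) = z² + 6z + 34.
The resulting polynomial has degree 5 and real coefficients as required.

p(z) = z^5 + 13·z^4 + 62·z^3 + 34·z^2 -1196·z -4080.


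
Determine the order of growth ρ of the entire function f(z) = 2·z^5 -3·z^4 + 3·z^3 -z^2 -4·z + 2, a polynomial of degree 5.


|f(z)| ≤ Σ|c_k|·r^k = O(r^5) as r → ∞. Polynomial growth is O(e^{r^ε}) for every ε > 0 (since r^5/e^{r^ε} → 0), so ρ ≤ ε for all ε > 0, i.e. ρ = 0. Every nonconstant polynomial has order 0.
Therefore ρ = 0.

Order ρ = 0.


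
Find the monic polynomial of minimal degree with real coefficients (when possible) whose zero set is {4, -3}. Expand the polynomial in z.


The polynomial is p(z) = ∏_{α ∈ S} (z − α), where S = {4, -3}.
Expanding the product yields: p(z) = z^2 -z -12.
The resulting polynomial has degree 2 and real coefficients as required.

p(z) = z^2 -z -12.


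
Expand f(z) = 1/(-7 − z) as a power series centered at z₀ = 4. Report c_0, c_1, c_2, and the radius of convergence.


Let w = z − z₀, so z = z₀ + w.
Then -7 − z = -7 − (z₀ + w) = (-7 − z₀) − w = -11 − w.
f(z) = 1/(-11 − w) = (1/(-11)) · 1/(1 − w/(-11)) = Σ_{n≥0} w^n / (-11)^(n+1).
So c_n = 1/(-11)^(n+1):
  c_0 = 1/(-11)^1 = -1/11.
  c_1 = 1/(-11)^2 = 1/121.
  c_2 = 1/(-11)^3 = -1/1331.
The series is valid for |w/d| < 1, i.e. |z − z₀| < |d|.
Radius of convergence: R = |-7 − z₀| = |-11| = 11 (distance from z₀ to the singularity z = -7).

c_0 = -1/11, c_1 = 1/121, c_2 = -1/1331; R = 11.


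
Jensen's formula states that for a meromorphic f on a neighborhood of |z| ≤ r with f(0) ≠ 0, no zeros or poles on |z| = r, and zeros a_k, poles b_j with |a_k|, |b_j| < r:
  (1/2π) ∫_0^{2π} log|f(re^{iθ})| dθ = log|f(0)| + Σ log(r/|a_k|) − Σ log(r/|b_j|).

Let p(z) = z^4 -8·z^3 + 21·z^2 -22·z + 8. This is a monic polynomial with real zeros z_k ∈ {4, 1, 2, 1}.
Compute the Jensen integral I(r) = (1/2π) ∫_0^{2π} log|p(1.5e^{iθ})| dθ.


Zeros: 1, 1, 2, 4; r = 1.5.
Inside |z| < r: 1, 1. Outside (|z| ≥ r): 2, 4.
p(0) = 8, so log|p(0)| = log(8) = 2.0794.
Apply Jensen: I(r) = log|p(0)| + Σ_k log(r/|z_k|), summed over zeros inside |z| < r.
  log(r/|z_k|) for z_k = 1: log(1.5/1) = 0.4055
  log(r/|z_k|) for z_k = 1: log(1.5/1) = 0.4055
  Outside zeros (2, 4) contribute nothing to the Jensen sum.
Sum over inside zeros: 0.8109.
I(r) = log|p(0)| + (inside sum) = 2.0794 + 0.8109 = 2.8904.
Note: since some zeros are outside |z| ≤ r, the simplified n·log(r) form does NOT apply — only the inside zeros contribute.

I(r) ≈ 2.8904.


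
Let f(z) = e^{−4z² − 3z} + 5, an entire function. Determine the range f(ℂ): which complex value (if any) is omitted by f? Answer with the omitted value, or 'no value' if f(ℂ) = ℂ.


Little Picard bounds the complement of f(ℂ) to at most one point.
The exponent g(z) = −4z² − 3z is a nonconstant polynomial, hence surjective onto ℂ. So e^{g(z)} takes every value in {e^w : w ∈ ℂ} = ℂ ∖ {0}. Adding 5 shifts the range to ℂ ∖ {5}. f omits exactly 5.

Omitted value: 5.


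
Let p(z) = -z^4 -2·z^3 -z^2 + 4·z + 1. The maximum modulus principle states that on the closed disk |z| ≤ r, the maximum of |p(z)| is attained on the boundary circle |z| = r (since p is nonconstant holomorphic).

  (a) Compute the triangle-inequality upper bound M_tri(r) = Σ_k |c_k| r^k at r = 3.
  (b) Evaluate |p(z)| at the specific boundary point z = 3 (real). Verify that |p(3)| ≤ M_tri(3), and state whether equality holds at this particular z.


Coefficients: c_0 = 1, c_1 = 4, c_2 = -1, c_3 = -2, c_4 = -1. Radius r = 3.
Part (a). Triangle bound: M_tri(r) = Σ_k |c_k| r^k
  = |1|·3^0 + |4|·3^1 + |-1|·3^2 + |-2|·3^3 + |-1|·3^4
  = 1 + 12 + 9 + 54 + 81 = 157.
This bounds M(r) := max_{|z|=r} |p(z)| from above; equality holds iff all terms c_k z^k can be made to align in phase at a single z on |z|=r.
Part (b). At z = 3 (real, on the circle |z| = r):
  p(3) = (1)·3^0 + (4)·3^1 + (-1)·3^2 + (-2)·3^3 + (-1)·3^4 = -131.
  |p(3)| = 131.
Check: |p(3)| = 131 ≤ 157 = M_tri(3). ✓ Equality does not hold at z = 3 (the coefficients have mixed signs, so the terms do not all align in phase there).

M_tri(3) = 157; |p(3)| = 131; equality at z=3: no.


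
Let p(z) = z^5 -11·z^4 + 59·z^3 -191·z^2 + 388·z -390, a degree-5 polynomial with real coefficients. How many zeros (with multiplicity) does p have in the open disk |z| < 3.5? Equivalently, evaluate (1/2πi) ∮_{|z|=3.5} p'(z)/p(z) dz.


The zeros of p are: 3, (3 + 2i), (3 - 2i), (1 + 3i), (1 - 3i).
Their magnitudes are: 3, 3.606, 3.606, 3.162, 3.162.
Zeros with |z| < R = 3.5: 3, (1 + 3i), (1 - 3i).
Count = 3.
By the argument principle, (1/2πi) ∮_{|z|=R} p'(z)/p(z) dz equals exactly this count.

Number of zeros inside |z| < 3.5: 3.


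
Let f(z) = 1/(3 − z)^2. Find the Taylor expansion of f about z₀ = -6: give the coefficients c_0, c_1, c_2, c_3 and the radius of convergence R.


Let w = z − z₀, so z = z₀ + w.
Then 3 − z = 3 − (z₀ + w) = (3 − z₀) − w = 9 − w.
f(z) = 1/(9 − w)^2 = (1/(9)^2) · (1 − w/(9))^{−2}.
By the binomial series (1−u)^{−2} = Σ_{n≥0} C(n+1, 1) u^n for |u|<1, with u = w/(9):
  c_n = C(n+1, 1) / (9)^(n+2).
  c_0 = 1/(9)^2 = 1/81.
  c_1 = 2/(9)^3 = 2/729.
  c_2 = 3/(9)^4 = 1/2187.
  c_3 = 4/(9)^5 = 4/59049.
The series is valid for |w/d| < 1, i.e. |z − z₀| < |d|.
Radius of convergence: R = |3 − z₀| = |9| = 9 (distance from z₀ to the singularity z = 3).

c_0 = 1/81, c_1 = 2/729, c_2 = 1/2187, c_3 = 4/59049; R = 9.


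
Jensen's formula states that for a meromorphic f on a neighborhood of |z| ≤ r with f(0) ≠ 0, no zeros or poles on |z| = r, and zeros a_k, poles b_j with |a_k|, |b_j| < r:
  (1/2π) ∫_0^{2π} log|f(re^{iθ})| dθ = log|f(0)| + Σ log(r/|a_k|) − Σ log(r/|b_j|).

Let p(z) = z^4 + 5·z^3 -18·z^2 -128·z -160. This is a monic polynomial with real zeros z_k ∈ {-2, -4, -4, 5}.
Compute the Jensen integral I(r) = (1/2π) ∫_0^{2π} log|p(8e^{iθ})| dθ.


Zeros: -4, -4, -2, 5; r = 8.
Inside |z| < r: -4, -4, -2, 5. Outside (|z| ≥ r): ∅.
p(0) = -160, so log|p(0)| = log(160) = 5.0752.
Apply Jensen: I(r) = log|p(0)| + Σ_k log(r/|z_k|), summed over zeros inside |z| < r.
  log(r/|z_k|) for z_k = -2: log(8/2) = 1.3863
  log(r/|z_k|) for z_k = -4: log(8/4) = 0.6931
  log(r/|z_k|) for z_k = -4: log(8/4) = 0.6931
  log(r/|z_k|) for z_k = 5: log(8/5) = 0.4700
Sum over inside zeros: 3.2426.
I(r) = log|p(0)| + (inside sum) = 5.0752 + 3.2426 = 8.3178.
Closed form (all zeros inside, monic): I(r) = n·log(r) = 4·log(8) = 8.3178. ✓

I(r) ≈ 8.3178.


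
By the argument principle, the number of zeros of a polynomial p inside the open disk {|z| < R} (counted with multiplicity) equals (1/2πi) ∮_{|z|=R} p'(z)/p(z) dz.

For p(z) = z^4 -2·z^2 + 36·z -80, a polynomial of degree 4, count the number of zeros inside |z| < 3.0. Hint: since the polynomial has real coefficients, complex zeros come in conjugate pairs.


The zeros of p are: -4, 2, (1 + 3i), (1 - 3i).
Their magnitudes are: 4, 2, 3.162, 3.162.
Zeros with |z| < R = 3.0: 2.
Count = 1.
By the argument principle, (1/2πi) ∮_{|z|=R} p'(z)/p(z) dz equals exactly this count.

Number of zeros inside |z| < 3.0: 1.


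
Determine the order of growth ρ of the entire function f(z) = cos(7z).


cos(w) is a linear combination of e^{iw} and e^{−iw} (or e^w, e^{−w} in the hyperbolic case), so |cos(w)| ≤ e^{|w|}. With w = 7z, |w| ≤ 7|z| + 0 = 7r + 0 on |z| = r, giving M(r) ≤ e^{7r + 0}, so ρ ≤ 1. On a suitable ray (z = it for sin/cos; z = t for sinh/cosh, t real → ∞), |cos(7z)| grows like e^{7|t|}/2, so ρ ≥ 1. Hence ρ = 1.
Therefore ρ = 1.

Order ρ = 1.


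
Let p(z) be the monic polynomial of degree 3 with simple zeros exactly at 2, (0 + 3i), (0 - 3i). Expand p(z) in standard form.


The polynomial is p(z) = ∏_{α ∈ S} (z − α), where S = {2, (0 + 3i), (0 - 3i)}.
Expanding the product yields: p(z) = z^3 -2·z^2 + 9·z -18.
Note conjugate pairs combine to real quadratics: (z − (0+3i))(z − (0−3i)) = z² + 9.
The resulting polynomial has degree 3 and real coefficients as required.

p(z) = z^3 -2·z^2 + 9·z -18.


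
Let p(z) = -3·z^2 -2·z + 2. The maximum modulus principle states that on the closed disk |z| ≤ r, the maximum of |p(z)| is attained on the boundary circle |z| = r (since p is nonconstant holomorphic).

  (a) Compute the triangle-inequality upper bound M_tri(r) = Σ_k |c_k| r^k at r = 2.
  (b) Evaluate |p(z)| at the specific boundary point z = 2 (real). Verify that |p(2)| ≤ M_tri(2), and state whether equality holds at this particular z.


Coefficients: c_0 = 2, c_1 = -2, c_2 = -3. Radius r = 2.
Part (a). Triangle bound: M_tri(r) = Σ_k |c_k| r^k
  = |2|·2^0 + |-2|·2^1 + |-3|·2^2
  = 2 + 4 + 12 = 18.
This bounds M(r) := max_{|z|=r} |p(z)| from above; equality holds iff all terms c_k z^k can be made to align in phase at a single z on |z|=r.
Part (b). At z = 2 (real, on the circle |z| = r):
  p(2) = (2)·2^0 + (-2)·2^1 + (-3)·2^2 = -14.
  |p(2)| = 14.
Check: |p(2)| = 14 ≤ 18 = M_tri(2). ✓ Equality does not hold at z = 2 (the coefficients have mixed signs, so the terms do not all align in phase there).

M_tri(2) = 18; |p(2)| = 14; equality at z=2: no.


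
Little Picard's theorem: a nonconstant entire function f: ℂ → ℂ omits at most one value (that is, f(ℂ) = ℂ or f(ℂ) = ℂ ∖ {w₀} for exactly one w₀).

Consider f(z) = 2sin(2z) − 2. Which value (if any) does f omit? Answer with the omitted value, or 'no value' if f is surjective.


Little Picard bounds the complement of f(ℂ) to at most one point.
sin is entire and surjective onto ℂ: for every w ∈ ℂ, sin(ζ) = w has a solution ζ ∈ ℂ (e.g., via the complex inverse arcsin). With ζ = 2z this gives z = ζ/(2). Then 2·sin(2z) takes every value in 2·ℂ = ℂ, and adding -2 is a bijection of ℂ. So f is surjective and omits no value. (Note: only on the real line is sin bounded by [−1, 1].)

Omitted value: no value.


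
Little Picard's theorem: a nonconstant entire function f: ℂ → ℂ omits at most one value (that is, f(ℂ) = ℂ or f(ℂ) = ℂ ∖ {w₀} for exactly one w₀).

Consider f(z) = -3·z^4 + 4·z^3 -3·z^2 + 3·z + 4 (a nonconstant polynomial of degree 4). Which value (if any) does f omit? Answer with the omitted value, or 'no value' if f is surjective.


Little Picard bounds the complement of f(ℂ) to at most one point.
For every w ∈ ℂ, the equation p(z) − w = 0 is a nonconstant polynomial in z and hence has at least one root by the fundamental theorem of algebra. So p is surjective onto ℂ, omitting no value.

Omitted value: no value.


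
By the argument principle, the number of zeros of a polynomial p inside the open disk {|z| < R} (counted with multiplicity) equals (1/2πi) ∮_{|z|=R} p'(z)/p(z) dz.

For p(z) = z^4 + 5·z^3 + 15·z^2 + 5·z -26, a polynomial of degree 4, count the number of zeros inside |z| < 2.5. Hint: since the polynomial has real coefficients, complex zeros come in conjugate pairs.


The zeros of p are: 1, (-2 + 3i), (-2 - 3i), -2.
Their magnitudes are: 1, 3.606, 3.606, 2.
Zeros with |z| < R = 2.5: 1, -2.
Count = 2.
By the argument principle, (1/2πi) ∮_{|z|=R} p'(z)/p(z) dz equals exactly this count.

Number of zeros inside |z| < 2.5: 2.


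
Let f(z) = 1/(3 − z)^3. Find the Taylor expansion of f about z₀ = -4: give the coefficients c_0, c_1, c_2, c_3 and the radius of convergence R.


Let w = z − z₀, so z = z₀ + w.
Then 3 − z = 3 − (z₀ + w) = (3 − z₀) − w = 7 − w.
f(z) = 1/(7 − w)^3 = (1/(7)^3) · (1 − w/(7))^{−3}.
By the binomial series (1−u)^{−3} = Σ_{n≥0} C(n+2, 2) u^n for |u|<1, with u = w/(7):
  c_n = C(n+2, 2) / (7)^(n+3).
  c_0 = 1/(7)^3 = 1/343.
  c_1 = 3/(7)^4 = 3/2401.
  c_2 = 6/(7)^5 = 6/16807.
  c_3 = 10/(7)^6 = 10/117649.
The series is valid for |w/d| < 1, i.e. |z − z₀| < |d|.
Radius of convergence: R = |3 − z₀| = |7| = 7 (distance from z₀ to the singularity z = 3).

c_0 = 1/343, c_1 = 3/2401, c_2 = 6/16807, c_3 = 10/117649; R = 7.


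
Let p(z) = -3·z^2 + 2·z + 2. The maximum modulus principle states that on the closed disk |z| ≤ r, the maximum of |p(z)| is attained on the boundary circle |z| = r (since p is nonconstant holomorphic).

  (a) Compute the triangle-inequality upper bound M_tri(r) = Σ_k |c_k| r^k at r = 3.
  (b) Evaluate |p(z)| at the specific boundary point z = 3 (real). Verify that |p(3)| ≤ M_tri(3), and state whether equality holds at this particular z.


Coefficients: c_0 = 2, c_1 = 2, c_2 = -3. Radius r = 3.
Part (a). Triangle bound: M_tri(r) = Σ_k |c_k| r^k
  = |2|·3^0 + |2|·3^1 + |-3|·3^2
  = 2 + 6 + 27 = 35.
This bounds M(r) := max_{|z|=r} |p(z)| from above; equality holds iff all terms c_k z^k can be made to align in phase at a single z on |z|=r.
Part (b). At z = 3 (real, on the circle |z| = r):
  p(3) = (2)·3^0 + (2)·3^1 + (-3)·3^2 = -19.
  |p(3)| = 19.
Check: |p(3)| = 19 ≤ 35 = M_tri(3). ✓ Equality does not hold at z = 3 (the coefficients have mixed signs, so the terms do not all align in phase there).

M_tri(3) = 35; |p(3)| = 19; equality at z=3: no.


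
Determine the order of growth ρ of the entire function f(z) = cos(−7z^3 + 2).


Write cos(w) = (e^{iw} ± e^{−iw})/(2 or 2i), so |cos(w)| ≤ e^{|w|}. With w = −7z^3 + 2, |w| ≤ 7r^3 + 2 on |z|=r, giving M(r) ≤ e^{7r^3 + 2} and ρ ≤ 3. For the lower bound, choose z on |z|=r with -7z^3 purely imaginary of modulus 7r^3; then |cos(−7z^3 + 2)| grows like e^{7r^3}/2, so ρ ≥ 3. Hence ρ = 3.
Therefore ρ = 3.

Order ρ = 3.


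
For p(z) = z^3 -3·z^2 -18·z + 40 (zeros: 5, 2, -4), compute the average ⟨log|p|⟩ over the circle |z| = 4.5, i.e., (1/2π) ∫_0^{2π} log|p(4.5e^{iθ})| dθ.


Zeros: -4, 2, 5; r = 4.5.
Inside |z| < r: -4, 2. Outside (|z| ≥ r): 5.
p(0) = 40, so log|p(0)| = log(40) = 3.6889.
Apply Jensen: I(r) = log|p(0)| + Σ_k log(r/|z_k|), summed over zeros inside |z| < r.
  log(r/|z_k|) for z_k = 2: log(4.5/2) = 0.8109
  log(r/|z_k|) for z_k = -4: log(4.5/4) = 0.1178
  Outside zeros (5) contribute nothing to the Jensen sum.
Sum over inside zeros: 0.9287.
I(r) = log|p(0)| + (inside sum) = 3.6889 + 0.9287 = 4.6176.
Note: since some zeros are outside |z| ≤ r, the simplified n·log(r) form does NOT apply — only the inside zeros contribute.

I(r) ≈ 4.6176.


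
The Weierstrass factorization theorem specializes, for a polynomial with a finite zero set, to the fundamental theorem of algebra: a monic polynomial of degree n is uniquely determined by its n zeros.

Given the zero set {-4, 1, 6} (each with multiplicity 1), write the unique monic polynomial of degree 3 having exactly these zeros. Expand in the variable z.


The polynomial is p(z) = ∏_{α ∈ S} (z − α), where S = {-4, 1, 6}.
Expanding the product yields: p(z) = z^3 -3·z^2 -22·z + 24.
The resulting polynomial has degree 3 and real coefficients as required.

p(z) = z^3 -3·z^2 -22·z + 24.


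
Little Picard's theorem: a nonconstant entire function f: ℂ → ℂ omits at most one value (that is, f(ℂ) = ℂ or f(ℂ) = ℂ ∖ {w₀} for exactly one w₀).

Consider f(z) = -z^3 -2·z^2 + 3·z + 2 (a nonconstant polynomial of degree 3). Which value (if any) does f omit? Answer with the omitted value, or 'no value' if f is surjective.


Little Picard bounds the complement of f(ℂ) to at most one point.
For every w ∈ ℂ, the equation p(z) − w = 0 is a nonconstant polynomial in z and hence has at least one root by the fundamental theorem of algebra. So p is surjective onto ℂ, omitting no value.

Omitted value: no value.


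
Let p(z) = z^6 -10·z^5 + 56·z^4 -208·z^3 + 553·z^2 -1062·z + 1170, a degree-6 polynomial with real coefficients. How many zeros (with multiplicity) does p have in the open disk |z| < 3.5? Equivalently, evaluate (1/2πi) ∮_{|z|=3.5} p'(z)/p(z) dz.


The zeros of p are: (2 + 3i), (2 - 3i), (3 + 1i), (3 - 1i), (0 + 3i), (0 - 3i).
Their magnitudes are: 3.606, 3.606, 3.162, 3.162, 3, 3.
Zeros with |z| < R = 3.5: (3 + 1i), (3 - 1i), (0 + 3i), (0 - 3i).
Count = 4.
By the argument principle, (1/2πi) ∮_{|z|=R} p'(z)/p(z) dz equals exactly this count.

Number of zeros inside |z| < 3.5: 4.


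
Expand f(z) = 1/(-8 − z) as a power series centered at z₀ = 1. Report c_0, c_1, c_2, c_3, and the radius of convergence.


Let w = z − z₀, so z = z₀ + w.
Then -8 − z = -8 − (z₀ + w) = (-8 − z₀) − w = -9 − w.
f(z) = 1/(-9 − w) = (1/(-9)) · 1/(1 − w/(-9)) = Σ_{n≥0} w^n / (-9)^(n+1).
So c_n = 1/(-9)^(n+1):
  c_0 = 1/(-9)^1 = -1/9.
  c_1 = 1/(-9)^2 = 1/81.
  c_2 = 1/(-9)^3 = -1/729.
  c_3 = 1/(-9)^4 = 1/6561.
The series is valid for |w/d| < 1, i.e. |z − z₀| < |d|.
Radius of convergence: R = |-8 − z₀| = |-9| = 9 (distance from z₀ to the singularity z = -8).

c_0 = -1/9, c_1 = 1/81, c_2 = -1/729, c_3 = 1/6561; R = 9.


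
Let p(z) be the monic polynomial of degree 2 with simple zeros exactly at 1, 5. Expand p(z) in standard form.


The polynomial is p(z) = ∏_{α ∈ S} (z − α), where S = {1, 5}.
Expanding the product yields: p(z) = z^2 -6·z + 5.
The resulting polynomial has degree 2 and real coefficients as required.

p(z) = z^2 -6·z + 5.


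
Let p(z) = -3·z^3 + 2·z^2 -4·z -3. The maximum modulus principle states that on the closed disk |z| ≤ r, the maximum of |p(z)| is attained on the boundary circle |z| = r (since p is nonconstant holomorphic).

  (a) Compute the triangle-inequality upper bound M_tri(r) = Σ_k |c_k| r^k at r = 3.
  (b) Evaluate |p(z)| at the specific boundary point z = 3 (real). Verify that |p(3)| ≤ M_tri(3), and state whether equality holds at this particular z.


Coefficients: c_0 = -3, c_1 = -4, c_2 = 2, c_3 = -3. Radius r = 3.
Part (a). Triangle bound: M_tri(r) = Σ_k |c_k| r^k
  = |-3|·3^0 + |-4|·3^1 + |2|·3^2 + |-3|·3^3
  = 3 + 12 + 18 + 81 = 114.
This bounds M(r) := max_{|z|=r} |p(z)| from above; equality holds iff all terms c_k z^k can be made to align in phase at a single z on |z|=r.
Part (b). At z = 3 (real, on the circle |z| = r):
  p(3) = (-3)·3^0 + (-4)·3^1 + (2)·3^2 + (-3)·3^3 = -78.
  |p(3)| = 78.
Check: |p(3)| = 78 ≤ 114 = M_tri(3). ✓ Equality does not hold at z = 3 (the coefficients have mixed signs, so the terms do not all align in phase there).

M_tri(3) = 114; |p(3)| = 78; equality at z=3: no.


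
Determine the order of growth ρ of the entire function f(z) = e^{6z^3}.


|e^{6z^3}| = e^{Re(6·z^3) + 0} ≤ e^{6|z|^3 + 0} = e^{6r^3 + 0} on |z| = r, so ρ ≤ 3. Choosing z on |z|=r so that 6·z^3 is real positive (always possible by picking arg z appropriately) gives |f(z)| = e^{6r^3 + 0}, matching the bound. The additive constant 0 does not affect log log M(r) ~ 3·log r. Hence ρ = 3.
Therefore ρ = 3.

Order ρ = 3.


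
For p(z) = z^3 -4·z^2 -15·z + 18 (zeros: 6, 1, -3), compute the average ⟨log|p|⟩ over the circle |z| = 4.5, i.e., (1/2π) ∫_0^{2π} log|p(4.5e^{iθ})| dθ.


Zeros: -3, 1, 6; r = 4.5.
Inside |z| < r: -3, 1. Outside (|z| ≥ r): 6.
p(0) = 18, so log|p(0)| = log(18) = 2.8904.
Apply Jensen: I(r) = log|p(0)| + Σ_k log(r/|z_k|), summed over zeros inside |z| < r.
  log(r/|z_k|) for z_k = 1: log(4.5/1) = 1.5041
  log(r/|z_k|) for z_k = -3: log(4.5/3) = 0.4055
  Outside zeros (6) contribute nothing to the Jensen sum.
Sum over inside zeros: 1.9095.
I(r) = log|p(0)| + (inside sum) = 2.8904 + 1.9095 = 4.7999.
Note: since some zeros are outside |z| ≤ r, the simplified n·log(r) form does NOT apply — only the inside zeros contribute.

I(r) ≈ 4.7999.


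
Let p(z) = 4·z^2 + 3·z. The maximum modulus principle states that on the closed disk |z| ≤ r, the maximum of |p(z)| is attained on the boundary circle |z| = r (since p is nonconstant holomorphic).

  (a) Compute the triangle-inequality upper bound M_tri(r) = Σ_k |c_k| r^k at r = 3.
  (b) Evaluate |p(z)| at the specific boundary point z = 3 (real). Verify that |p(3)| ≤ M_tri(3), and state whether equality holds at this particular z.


Coefficients: c_0 = 0, c_1 = 3, c_2 = 4. Radius r = 3.
Part (a). Triangle bound: M_tri(r) = Σ_k |c_k| r^k
  = |0|·3^0 + |3|·3^1 + |4|·3^2
  = 0 + 9 + 36 = 45.
This bounds M(r) := max_{|z|=r} |p(z)| from above; equality holds iff all terms c_k z^k can be made to align in phase at a single z on |z|=r.
Part (b). At z = 3 (real, on the circle |z| = r):
  p(3) = (0)·3^0 + (3)·3^1 + (4)·3^2 = 45.
  |p(3)| = 45.
Since all nonzero coefficients share the same sign, |p(3)| = 45 = M_tri(3); the triangle bound is attained at z = 3, so in fact M(r) = 45.

M_tri(3) = 45; |p(3)| = 45; equality at z=3: yes.


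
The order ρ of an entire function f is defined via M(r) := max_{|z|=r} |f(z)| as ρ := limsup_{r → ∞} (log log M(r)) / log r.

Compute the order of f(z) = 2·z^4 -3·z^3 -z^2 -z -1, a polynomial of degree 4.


|f(z)| ≤ Σ|c_k|·r^k = O(r^4) as r → ∞. Polynomial growth is O(e^{r^ε}) for every ε > 0 (since r^4/e^{r^ε} → 0), so ρ ≤ ε for all ε > 0, i.e. ρ = 0. Every nonconstant polynomial has order 0.
Therefore ρ = 0.

Order ρ = 0.


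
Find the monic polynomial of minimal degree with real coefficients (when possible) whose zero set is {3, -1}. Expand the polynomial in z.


The polynomial is p(z) = ∏_{α ∈ S} (z − α), where S = {3, -1}.
Expanding the product yields: p(z) = z^2 -2·z -3.
The resulting polynomial has degree 2 and real coefficients as required.

p(z) = z^2 -2·z -3.


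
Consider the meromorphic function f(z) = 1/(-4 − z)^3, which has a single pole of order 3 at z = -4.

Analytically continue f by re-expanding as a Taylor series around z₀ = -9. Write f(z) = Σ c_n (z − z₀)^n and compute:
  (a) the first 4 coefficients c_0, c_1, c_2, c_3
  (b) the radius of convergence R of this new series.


Let w = z − z₀, so z = z₀ + w.
Then -4 − z = -4 − (z₀ + w) = (-4 − z₀) − w = 5 − w.
f(z) = 1/(5 − w)^3 = (1/(5)^3) · (1 − w/(5))^{−3}.
By the binomial series (1−u)^{−3} = Σ_{n≥0} C(n+2, 2) u^n for |u|<1, with u = w/(5):
  c_n = C(n+2, 2) / (5)^(n+3).
  c_0 = 1/(5)^3 = 1/125.
  c_1 = 3/(5)^4 = 3/625.
  c_2 = 6/(5)^5 = 6/3125.
  c_3 = 10/(5)^6 = 2/3125.
The series is valid for |w/d| < 1, i.e. |z − z₀| < |d|.
Radius of convergence: R = |-4 − z₀| = |5| = 5 (distance from z₀ to the singularity z = -4).

c_0 = 1/125, c_1 = 3/625, c_2 = 6/3125, c_3 = 2/3125; R = 5.


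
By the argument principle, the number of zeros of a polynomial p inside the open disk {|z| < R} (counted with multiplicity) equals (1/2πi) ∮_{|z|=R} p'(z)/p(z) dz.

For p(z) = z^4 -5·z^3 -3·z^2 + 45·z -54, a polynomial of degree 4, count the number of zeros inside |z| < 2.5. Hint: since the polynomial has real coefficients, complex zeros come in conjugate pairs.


The zeros of p are: 2, -3, 3, 3.
Their magnitudes are: 2, 3, 3, 3.
Zeros with |z| < R = 2.5: 2.
Count = 1.
By the argument principle, (1/2πi) ∮_{|z|=R} p'(z)/p(z) dz equals exactly this count.

Number of zeros inside |z| < 2.5: 1.
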